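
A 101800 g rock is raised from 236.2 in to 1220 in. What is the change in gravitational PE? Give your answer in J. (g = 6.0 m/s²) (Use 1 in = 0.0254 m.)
Convert to SI: m = 101.8 kg, Δh = 24.9885 m
ΔPE = mgΔh = (101.8)(6.0)(24.9885) = 15260 J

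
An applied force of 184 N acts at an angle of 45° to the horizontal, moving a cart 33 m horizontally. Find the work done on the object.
W = F·d·cosθ = (184)(33)cos(45°) = 4294 J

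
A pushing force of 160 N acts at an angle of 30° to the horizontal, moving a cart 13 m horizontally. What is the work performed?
W = F·d·cosθ = (160)(13)cos(30°) = 1801 J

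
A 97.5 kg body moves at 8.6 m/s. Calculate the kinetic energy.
KE = ½mv² = ½(97.5)(8.6)² = 3606 J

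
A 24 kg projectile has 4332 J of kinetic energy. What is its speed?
v = √(2·KE/m) = √(2·4332/24) = 19.0 m/s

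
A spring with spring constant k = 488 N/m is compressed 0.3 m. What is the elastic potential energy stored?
PE = ½kx² = ½(488)(0.3)² = 21.96 J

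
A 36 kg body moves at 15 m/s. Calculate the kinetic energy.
KE = ½mv² = ½(36)(15)² = 4050.0 J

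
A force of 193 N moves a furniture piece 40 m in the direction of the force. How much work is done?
W = F·d = (193)(40) = 7720 J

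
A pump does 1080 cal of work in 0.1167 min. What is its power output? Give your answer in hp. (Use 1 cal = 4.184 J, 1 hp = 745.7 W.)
Convert to SI: W = 4518.72 J, t = 7.002 s
P = W/t = 4518.72/7.002 = 645.347 W = 0.8654 hp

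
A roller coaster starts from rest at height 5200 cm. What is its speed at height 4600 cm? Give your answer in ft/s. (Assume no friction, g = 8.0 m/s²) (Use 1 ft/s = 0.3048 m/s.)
Convert to SI: h₁−h₂ = 6.0 m
mgh₁ = mgh₂ + ½mv² ⇒ v = √(2g(h₁−h₂)) = √(2·8.0·6.0) = 9.79796 m/s = 32.15 ft/s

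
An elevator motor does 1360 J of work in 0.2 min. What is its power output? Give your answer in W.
Convert to SI: W = 1360.0 J, t = 12.0 s
P = W/t = 1360.0/12.0 = 113.3 W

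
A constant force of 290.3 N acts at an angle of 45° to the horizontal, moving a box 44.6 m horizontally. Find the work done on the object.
W = F·d·cosθ = (290.3)(44.6)cos(45°) = 9155 J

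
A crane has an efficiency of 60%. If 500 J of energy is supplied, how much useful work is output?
W_out = η·W_in = 0.6·500 = 300.0 J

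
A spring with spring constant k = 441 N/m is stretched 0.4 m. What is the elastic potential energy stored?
PE = ½kx² = ½(441)(0.4)² = 35.28 J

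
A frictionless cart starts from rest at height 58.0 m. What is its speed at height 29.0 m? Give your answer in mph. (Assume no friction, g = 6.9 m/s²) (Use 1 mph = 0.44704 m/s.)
mgh₁ = mgh₂ + ½mv² ⇒ v = √(2g(h₁−h₂)) = √(2·6.9·29.0) = 20.005 m/s = 44.75 mph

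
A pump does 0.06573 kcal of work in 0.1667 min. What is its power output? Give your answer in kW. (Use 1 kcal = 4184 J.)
Convert to SI: W = 275.014 J, t = 10.002 s
P = W/t = 275.014/10.002 = 27.4959 W = 0.0275 kW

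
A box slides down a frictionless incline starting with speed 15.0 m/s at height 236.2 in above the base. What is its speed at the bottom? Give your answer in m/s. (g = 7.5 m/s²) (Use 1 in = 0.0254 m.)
Convert to SI: v₀ = 15.0 m/s, h = 5.99948 m
½mv₀² + mgh = ½mv² ⇒ v = √(v₀² + 2gh) = √(15.0² + 2·7.5·5.99948) = 17.75 m/s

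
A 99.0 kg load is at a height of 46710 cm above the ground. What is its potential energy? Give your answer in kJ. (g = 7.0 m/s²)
Convert to SI: m = 99.0 kg, h = 467.1 m
PE = mgh = (99.0)(7.0)(467.1) = 323700 J = 323.7 kJ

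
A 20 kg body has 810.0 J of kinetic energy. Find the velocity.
v = √(2·KE/m) = √(2·810.0/20) = 9.0 m/s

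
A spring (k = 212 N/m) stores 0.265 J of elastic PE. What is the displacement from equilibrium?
x = √(2·PE/k) = √(2·0.265/212) = 0.05 m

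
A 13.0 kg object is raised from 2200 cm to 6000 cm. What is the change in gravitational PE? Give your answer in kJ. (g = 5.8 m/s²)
Convert to SI: m = 13.0 kg, Δh = 38.0 m
ΔPE = mgΔh = (13.0)(5.8)(38.0) = 2865.2 J = 2.865 kJ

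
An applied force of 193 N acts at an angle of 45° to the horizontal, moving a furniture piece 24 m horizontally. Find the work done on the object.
W = F·d·cosθ = (193)(24)cos(45°) = 3275 J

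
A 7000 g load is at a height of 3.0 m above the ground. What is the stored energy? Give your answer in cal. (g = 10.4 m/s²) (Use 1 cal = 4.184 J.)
Convert to SI: m = 7.0 kg, h = 3.0 m
PE = mgh = (7.0)(10.4)(3.0) = 218.4 J = 52.2 cal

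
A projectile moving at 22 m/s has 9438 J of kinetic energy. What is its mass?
m = 2·KE/v² = 2·9438/(22)² = 39.0 kg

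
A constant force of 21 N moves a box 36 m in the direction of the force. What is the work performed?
W = F·d = (21)(36) = 756.0 J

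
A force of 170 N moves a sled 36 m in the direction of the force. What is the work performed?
W = F·d = (170)(36) = 6120 J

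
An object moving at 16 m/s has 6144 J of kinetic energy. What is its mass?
m = 2·KE/v² = 2·6144/(16)² = 48.0 kg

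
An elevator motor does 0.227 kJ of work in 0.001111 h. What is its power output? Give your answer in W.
Convert to SI: W = 227.0 J, t = 3.9996 s
P = W/t = 227.0/3.9996 = 56.76 W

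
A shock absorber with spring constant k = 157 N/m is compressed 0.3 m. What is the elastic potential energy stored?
PE = ½kx² = ½(157)(0.3)² = 7.065 J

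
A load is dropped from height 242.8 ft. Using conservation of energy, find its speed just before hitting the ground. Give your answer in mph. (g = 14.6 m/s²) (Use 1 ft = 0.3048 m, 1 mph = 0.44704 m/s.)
Convert to SI: h = 74.0054 m
mgh = ½mv² ⇒ v = √(2gh) = √(2·14.6·74.0054) = 46.4861 m/s = 104.0 mph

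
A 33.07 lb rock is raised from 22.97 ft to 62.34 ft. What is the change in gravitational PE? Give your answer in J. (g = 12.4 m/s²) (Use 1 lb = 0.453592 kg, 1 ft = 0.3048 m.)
Convert to SI: m = 15.0003 kg, Δh = 12.0 m
ΔPE = mgΔh = (15.0003)(12.4)(12.0) = 2232 J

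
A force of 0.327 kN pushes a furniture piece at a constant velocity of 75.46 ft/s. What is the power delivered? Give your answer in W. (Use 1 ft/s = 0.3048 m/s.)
Convert to SI: F = 327.0 N, v = 23.0002 m/s
P = Fv = (327.0)(23.0002) = 7521 W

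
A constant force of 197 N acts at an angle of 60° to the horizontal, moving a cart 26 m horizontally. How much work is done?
W = F·d·cosθ = (197)(26)cos(60°) = 2561 J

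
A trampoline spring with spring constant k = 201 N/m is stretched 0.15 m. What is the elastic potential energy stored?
PE = ½kx² = ½(201)(0.15)² = 2.261 J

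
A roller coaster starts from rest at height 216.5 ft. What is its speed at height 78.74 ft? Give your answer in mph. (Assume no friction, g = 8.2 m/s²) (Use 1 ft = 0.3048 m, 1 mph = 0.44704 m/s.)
Convert to SI: h₁−h₂ = 41.9892 m
mgh₁ = mgh₂ + ½mv² ⇒ v = √(2g(h₁−h₂)) = √(2·8.2·41.9892) = 26.2416 m/s = 58.7 mph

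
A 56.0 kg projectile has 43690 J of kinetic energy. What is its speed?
v = √(2·KE/m) = √(2·43690/56.0) = 39.5 m/s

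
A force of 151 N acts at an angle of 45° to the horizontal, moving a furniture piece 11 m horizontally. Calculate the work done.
W = F·d·cosθ = (151)(11)cos(45°) = 1175 J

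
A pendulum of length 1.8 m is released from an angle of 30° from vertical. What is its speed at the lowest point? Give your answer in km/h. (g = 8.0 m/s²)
h = L(1 − cosθ) = 1.8(1 − cos30°) = 0.241154 m
v = √(2gh) = √(2·8.0·0.241154) = 1.9643 m/s = 7.071 km/h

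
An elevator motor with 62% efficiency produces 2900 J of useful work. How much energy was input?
W_in = W_out/η = 2900/0.62 = 4677 J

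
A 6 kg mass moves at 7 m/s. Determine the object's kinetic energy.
KE = ½mv² = ½(6)(7)² = 147.0 J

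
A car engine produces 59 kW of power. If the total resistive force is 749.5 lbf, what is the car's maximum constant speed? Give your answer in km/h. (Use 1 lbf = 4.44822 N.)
Convert to SI: F = 3333.94 N
P = Fv ⇒ v = P/F = 59000 W/3333.94 N = 17.6968 m/s = 63.71 km/h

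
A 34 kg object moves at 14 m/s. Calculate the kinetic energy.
KE = ½mv² = ½(34)(14)² = 3332.0 J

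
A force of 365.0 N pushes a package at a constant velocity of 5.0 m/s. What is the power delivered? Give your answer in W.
P = Fv = (365.0)(5.0) = 1825 W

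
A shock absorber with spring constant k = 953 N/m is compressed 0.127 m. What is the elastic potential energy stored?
PE = ½kx² = ½(953)(0.127)² = 7.685 J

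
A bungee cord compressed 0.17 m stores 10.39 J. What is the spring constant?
k = 2·PE/x² = 2·10.39/(0.17)² = 719.0 N/m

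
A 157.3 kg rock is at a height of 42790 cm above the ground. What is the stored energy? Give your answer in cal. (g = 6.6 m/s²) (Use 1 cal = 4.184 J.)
Convert to SI: m = 157.3 kg, h = 427.9 m
PE = mgh = (157.3)(6.6)(427.9) = 444237 J = 106200 cal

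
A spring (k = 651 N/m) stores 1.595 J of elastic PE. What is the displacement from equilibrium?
x = √(2·PE/k) = √(2·1.595/651) = 0.07 m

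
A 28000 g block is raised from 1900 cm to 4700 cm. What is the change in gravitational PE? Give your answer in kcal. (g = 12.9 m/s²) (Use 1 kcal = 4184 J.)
Convert to SI: m = 28.0 kg, Δh = 28.0 m
ΔPE = mgΔh = (28.0)(12.9)(28.0) = 10113.6 J = 2.417 kcal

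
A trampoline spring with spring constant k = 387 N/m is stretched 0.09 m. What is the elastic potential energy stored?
PE = ½kx² = ½(387)(0.09)² = 1.567 J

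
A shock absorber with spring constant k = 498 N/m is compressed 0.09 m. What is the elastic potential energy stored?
PE = ½kx² = ½(498)(0.09)² = 2.017 J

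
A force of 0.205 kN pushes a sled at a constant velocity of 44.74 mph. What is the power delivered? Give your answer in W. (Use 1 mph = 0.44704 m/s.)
Convert to SI: F = 205.0 N, v = 20.0006 m/s
P = Fv = (205.0)(20.0006) = 4100 W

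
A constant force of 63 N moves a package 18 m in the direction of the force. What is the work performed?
W = F·d = (63)(18) = 1134 J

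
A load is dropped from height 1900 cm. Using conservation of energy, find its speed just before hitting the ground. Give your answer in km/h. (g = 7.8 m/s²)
Convert to SI: h = 19.0 m
mgh = ½mv² ⇒ v = √(2gh) = √(2·7.8·19.0) = 17.2163 m/s = 61.98 km/h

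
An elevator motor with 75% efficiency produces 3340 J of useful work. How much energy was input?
W_in = W_out/η = 3340/0.75 = 4453 J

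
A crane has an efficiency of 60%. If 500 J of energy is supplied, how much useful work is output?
W_out = η·W_in = 0.6·500 = 300.0 J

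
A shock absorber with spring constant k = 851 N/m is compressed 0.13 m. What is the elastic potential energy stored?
PE = ½kx² = ½(851)(0.13)² = 7.191 J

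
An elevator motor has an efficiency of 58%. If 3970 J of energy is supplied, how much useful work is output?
W_out = η·W_in = 0.58·3970 = 2302.6 J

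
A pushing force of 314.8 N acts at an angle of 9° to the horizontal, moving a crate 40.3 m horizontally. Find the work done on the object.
W = F·d·cosθ = (314.8)(40.3)cos(9°) = 12530 J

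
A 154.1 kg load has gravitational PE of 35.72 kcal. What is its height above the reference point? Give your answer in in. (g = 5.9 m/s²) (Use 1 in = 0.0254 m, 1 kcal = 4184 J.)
Convert to SI: m = 154.1 kg, PE = 149452 J
h = PE/(mg) = 149452/(154.1·5.9) = 164.38 m = 6472 in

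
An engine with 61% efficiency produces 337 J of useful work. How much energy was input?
W_in = W_out/η = 337/0.61 = 552.5 J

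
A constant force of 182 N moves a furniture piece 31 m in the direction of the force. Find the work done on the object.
W = F·d = (182)(31) = 5642 J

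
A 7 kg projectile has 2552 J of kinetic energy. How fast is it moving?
v = √(2·KE/m) = √(2·2552/7) = 27.0 m/s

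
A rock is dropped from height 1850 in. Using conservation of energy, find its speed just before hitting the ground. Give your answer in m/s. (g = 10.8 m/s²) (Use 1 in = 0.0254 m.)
Convert to SI: h = 46.99 m
mgh = ½mv² ⇒ v = √(2gh) = √(2·10.8·46.99) = 31.86 m/s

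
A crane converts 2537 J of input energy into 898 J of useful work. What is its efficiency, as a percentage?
η = W_out/W_in = 898/2537 = 35.4%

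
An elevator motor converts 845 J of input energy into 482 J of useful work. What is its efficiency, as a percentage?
η = W_out/W_in = 482/845 = 57.04%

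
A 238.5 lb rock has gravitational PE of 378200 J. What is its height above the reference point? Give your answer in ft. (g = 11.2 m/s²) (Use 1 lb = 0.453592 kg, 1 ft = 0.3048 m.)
Convert to SI: m = 108.182 kg, PE = 378200 J
h = PE/(mg) = 378200/(108.182·11.2) = 312.14 m = 1024 ft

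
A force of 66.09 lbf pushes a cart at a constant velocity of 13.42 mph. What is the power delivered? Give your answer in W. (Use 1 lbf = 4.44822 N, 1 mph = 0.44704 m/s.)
Convert to SI: F = 293.983 N, v = 5.99928 m/s
P = Fv = (293.983)(5.99928) = 1764 W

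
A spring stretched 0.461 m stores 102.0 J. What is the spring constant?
k = 2·PE/x² = 2·102.0/(0.461)² = 959.9 N/m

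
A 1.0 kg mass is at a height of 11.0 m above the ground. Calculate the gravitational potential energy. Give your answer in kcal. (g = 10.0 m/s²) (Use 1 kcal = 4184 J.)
PE = mgh = (1.0)(10.0)(11.0) = 110.0 J = 0.02629 kcal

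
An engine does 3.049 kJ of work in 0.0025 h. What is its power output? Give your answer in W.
Convert to SI: W = 3049.0 J, t = 9.0 s
P = W/t = 3049.0/9.0 = 338.8 W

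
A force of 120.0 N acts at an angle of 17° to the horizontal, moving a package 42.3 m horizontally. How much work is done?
W = F·d·cosθ = (120.0)(42.3)cos(17°) = 4854 J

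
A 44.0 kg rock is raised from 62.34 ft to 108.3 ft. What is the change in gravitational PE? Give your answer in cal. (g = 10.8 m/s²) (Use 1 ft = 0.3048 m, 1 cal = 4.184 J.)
Convert to SI: m = 44.0 kg, Δh = 14.0086 m
ΔPE = mgΔh = (44.0)(10.8)(14.0086) = 6656.89 J = 1591 cal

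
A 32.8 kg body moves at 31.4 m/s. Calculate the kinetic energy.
KE = ½mv² = ½(32.8)(31.4)² = 16170 J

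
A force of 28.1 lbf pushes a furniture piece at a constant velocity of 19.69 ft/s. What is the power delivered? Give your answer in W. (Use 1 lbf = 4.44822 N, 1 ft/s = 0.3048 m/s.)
Convert to SI: F = 124.995 N, v = 6.00151 m/s
P = Fv = (124.995)(6.00151) = 750.2 W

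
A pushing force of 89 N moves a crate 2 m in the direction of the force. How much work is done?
W = F·d = (89)(2) = 178.0 J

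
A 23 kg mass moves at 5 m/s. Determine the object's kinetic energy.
KE = ½mv² = ½(23)(5)² = 287.5 J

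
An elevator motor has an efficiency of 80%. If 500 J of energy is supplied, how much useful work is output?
W_out = η·W_in = 0.8·500 = 400.0 J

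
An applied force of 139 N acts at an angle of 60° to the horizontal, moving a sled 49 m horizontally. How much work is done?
W = F·d·cosθ = (139)(49)cos(60°) = 3406 J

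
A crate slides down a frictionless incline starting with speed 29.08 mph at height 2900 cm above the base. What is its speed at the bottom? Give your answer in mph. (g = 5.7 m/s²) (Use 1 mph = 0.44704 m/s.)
Convert to SI: v₀ = 12.9999 m/s, h = 29.0 m
½mv₀² + mgh = ½mv² ⇒ v = √(v₀² + 2gh) = √(12.9999² + 2·5.7·29.0) = 22.3517 m/s = 50.0 mph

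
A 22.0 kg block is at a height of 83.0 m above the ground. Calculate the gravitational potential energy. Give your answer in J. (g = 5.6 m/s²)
PE = mgh = (22.0)(5.6)(83.0) = 10230 J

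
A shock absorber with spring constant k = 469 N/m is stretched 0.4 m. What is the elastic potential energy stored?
PE = ½kx² = ½(469)(0.4)² = 37.52 J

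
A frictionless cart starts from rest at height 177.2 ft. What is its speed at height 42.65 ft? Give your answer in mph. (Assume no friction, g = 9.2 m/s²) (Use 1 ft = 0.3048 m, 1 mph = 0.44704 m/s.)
Convert to SI: h₁−h₂ = 41.0108 m
mgh₁ = mgh₂ + ½mv² ⇒ v = √(2g(h₁−h₂)) = √(2·9.2·41.0108) = 27.47 m/s = 61.45 mph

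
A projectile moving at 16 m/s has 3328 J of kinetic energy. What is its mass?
m = 2·KE/v² = 2·3328/(16)² = 26.0 kg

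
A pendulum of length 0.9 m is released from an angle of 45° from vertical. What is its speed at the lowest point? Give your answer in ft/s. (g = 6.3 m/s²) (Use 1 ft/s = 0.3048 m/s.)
h = L(1 − cosθ) = 0.9(1 − cos45°) = 0.263604 m
v = √(2gh) = √(2·6.3·0.263604) = 1.82247 m/s = 5.979 ft/s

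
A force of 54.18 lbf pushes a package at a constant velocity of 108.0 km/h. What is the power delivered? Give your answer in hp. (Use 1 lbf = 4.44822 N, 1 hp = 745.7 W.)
Convert to SI: F = 241.005 N, v = 30.0 m/s
P = Fv = (241.005)(30.0) = 7230.14 W = 9.696 hp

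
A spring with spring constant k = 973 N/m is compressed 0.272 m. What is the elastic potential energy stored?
PE = ½kx² = ½(973)(0.272)² = 35.99 J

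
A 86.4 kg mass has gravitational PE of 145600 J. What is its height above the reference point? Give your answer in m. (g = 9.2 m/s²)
h = PE/(mg) = 145600/(86.4·9.2) = 183.2 m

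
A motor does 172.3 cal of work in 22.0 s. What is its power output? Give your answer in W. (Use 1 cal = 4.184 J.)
Convert to SI: W = 720.903 J, t = 22.0 s
P = W/t = 720.903/22.0 = 32.77 W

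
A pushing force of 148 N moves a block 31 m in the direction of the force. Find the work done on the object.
W = F·d = (148)(31) = 4588 J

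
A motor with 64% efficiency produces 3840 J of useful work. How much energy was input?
W_in = W_out/η = 3840/0.64 = 6000 J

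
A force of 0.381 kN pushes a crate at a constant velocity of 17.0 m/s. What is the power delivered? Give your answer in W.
Convert to SI: F = 381.0 N, v = 17.0 m/s
P = Fv = (381.0)(17.0) = 6477 W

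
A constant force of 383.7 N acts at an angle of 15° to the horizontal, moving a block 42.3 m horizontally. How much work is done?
W = F·d·cosθ = (383.7)(42.3)cos(15°) = 15680 J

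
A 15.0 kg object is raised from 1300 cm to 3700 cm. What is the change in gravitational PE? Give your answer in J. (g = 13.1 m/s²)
Convert to SI: m = 15.0 kg, Δh = 24.0 m
ΔPE = mgΔh = (15.0)(13.1)(24.0) = 4716 J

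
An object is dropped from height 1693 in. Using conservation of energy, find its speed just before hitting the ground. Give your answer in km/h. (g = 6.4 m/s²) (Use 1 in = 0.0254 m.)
Convert to SI: h = 43.0022 m
mgh = ½mv² ⇒ v = √(2gh) = √(2·6.4·43.0022) = 23.4612 m/s = 84.46 km/h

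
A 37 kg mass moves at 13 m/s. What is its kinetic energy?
KE = ½mv² = ½(37)(13)² = 3126.5 J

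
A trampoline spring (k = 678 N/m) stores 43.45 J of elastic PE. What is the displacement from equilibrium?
x = √(2·PE/k) = √(2·43.45/678) = 0.358 m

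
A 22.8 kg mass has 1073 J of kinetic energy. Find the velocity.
v = √(2·KE/m) = √(2·1073/22.8) = 9.702 m/s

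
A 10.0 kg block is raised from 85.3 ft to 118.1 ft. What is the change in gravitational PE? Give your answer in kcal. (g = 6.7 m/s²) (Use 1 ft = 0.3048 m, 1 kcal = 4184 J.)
Convert to SI: m = 10.0 kg, Δh = 9.99744 m
ΔPE = mgΔh = (10.0)(6.7)(9.99744) = 669.828 J = 0.1601 kcal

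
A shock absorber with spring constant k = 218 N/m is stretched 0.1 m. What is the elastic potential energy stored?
PE = ½kx² = ½(218)(0.1)² = 1.09 J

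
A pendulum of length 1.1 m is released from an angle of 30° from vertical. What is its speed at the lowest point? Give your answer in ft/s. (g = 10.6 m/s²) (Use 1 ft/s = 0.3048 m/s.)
h = L(1 − cosθ) = 1.1(1 − cos30°) = 0.147372 m
v = √(2gh) = √(2·10.6·0.147372) = 1.76757 m/s = 5.799 ft/s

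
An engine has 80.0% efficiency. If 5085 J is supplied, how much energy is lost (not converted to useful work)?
W_lost = W_in(1 − η) = 5085·(1 − 0.8) = 1017 J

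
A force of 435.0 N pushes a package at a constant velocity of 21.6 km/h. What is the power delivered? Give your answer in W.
Convert to SI: F = 435.0 N, v = 6.0 m/s
P = Fv = (435.0)(6.0) = 2610 W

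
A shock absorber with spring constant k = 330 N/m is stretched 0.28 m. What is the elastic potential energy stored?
PE = ½kx² = ½(330)(0.28)² = 12.94 J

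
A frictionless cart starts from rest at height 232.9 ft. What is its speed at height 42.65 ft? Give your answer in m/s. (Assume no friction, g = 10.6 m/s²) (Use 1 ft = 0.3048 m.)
Convert to SI: h₁−h₂ = 57.9882 m
mgh₁ = mgh₂ + ½mv² ⇒ v = √(2g(h₁−h₂)) = √(2·10.6·57.9882) = 35.06 m/s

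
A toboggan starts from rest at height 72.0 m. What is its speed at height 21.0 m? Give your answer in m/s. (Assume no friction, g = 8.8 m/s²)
mgh₁ = mgh₂ + ½mv² ⇒ v = √(2g(h₁−h₂)) = √(2·8.8·51.0) = 29.96 m/s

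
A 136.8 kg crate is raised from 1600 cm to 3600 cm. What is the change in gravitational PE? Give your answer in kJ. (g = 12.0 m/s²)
Convert to SI: m = 136.8 kg, Δh = 20.0 m
ΔPE = mgΔh = (136.8)(12.0)(20.0) = 32832.0 J = 32.83 kJ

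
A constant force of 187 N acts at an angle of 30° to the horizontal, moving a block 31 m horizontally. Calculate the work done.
W = F·d·cosθ = (187)(31)cos(30°) = 5020 J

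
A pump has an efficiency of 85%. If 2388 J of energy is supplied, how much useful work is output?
W_out = η·W_in = 0.85·2388 = 2029.8 J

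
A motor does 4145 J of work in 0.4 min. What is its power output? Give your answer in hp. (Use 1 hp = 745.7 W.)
Convert to SI: W = 4145.0 J, t = 24.0 s
P = W/t = 4145.0/24.0 = 172.708 W = 0.2316 hp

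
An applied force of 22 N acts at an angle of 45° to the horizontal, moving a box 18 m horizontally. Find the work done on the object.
W = F·d·cosθ = (22)(18)cos(45°) = 280.0 J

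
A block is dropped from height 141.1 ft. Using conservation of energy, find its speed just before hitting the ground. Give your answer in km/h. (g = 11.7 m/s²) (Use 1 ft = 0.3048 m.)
Convert to SI: h = 43.0073 m
mgh = ½mv² ⇒ v = √(2gh) = √(2·11.7·43.0073) = 31.7233 m/s = 114.2 km/h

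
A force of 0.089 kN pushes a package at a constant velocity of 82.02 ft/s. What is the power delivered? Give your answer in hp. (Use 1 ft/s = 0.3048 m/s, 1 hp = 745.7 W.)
Convert to SI: F = 89.0 N, v = 24.9997 m/s
P = Fv = (89.0)(24.9997) = 2224.97 W = 2.984 hp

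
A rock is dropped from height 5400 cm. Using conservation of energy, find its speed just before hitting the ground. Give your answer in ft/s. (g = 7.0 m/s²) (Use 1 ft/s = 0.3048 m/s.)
Convert to SI: h = 54.0 m
mgh = ½mv² ⇒ v = √(2gh) = √(2·7.0·54.0) = 27.4955 m/s = 90.21 ft/s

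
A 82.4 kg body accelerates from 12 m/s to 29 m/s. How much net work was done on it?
W = ΔKE = ½m(v₂² − v₁²) = ½(82.4)(29² − 12²) = 28716.4 J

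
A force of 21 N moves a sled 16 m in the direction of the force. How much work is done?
W = F·d = (21)(16) = 336.0 J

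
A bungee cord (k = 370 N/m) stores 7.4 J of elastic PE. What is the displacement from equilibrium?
x = √(2·PE/k) = √(2·7.4/370) = 0.2 m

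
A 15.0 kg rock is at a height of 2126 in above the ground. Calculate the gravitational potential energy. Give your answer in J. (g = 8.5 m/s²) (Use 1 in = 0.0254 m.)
Convert to SI: m = 15.0 kg, h = 54.0004 m
PE = mgh = (15.0)(8.5)(54.0004) = 6885 J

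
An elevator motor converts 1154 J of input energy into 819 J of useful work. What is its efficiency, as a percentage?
η = W_out/W_in = 819/1154 = 70.97%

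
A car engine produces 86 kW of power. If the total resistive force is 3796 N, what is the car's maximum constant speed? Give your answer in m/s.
P = Fv ⇒ v = P/F = 86000 W/3796.0 N = 22.66 m/s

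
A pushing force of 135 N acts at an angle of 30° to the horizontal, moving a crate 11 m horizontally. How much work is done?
W = F·d·cosθ = (135)(11)cos(30°) = 1286 J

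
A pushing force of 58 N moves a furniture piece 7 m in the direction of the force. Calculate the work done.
W = F·d = (58)(7) = 406.0 J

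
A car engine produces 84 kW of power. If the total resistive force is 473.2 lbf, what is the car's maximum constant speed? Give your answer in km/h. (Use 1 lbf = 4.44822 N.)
Convert to SI: F = 2104.9 N
P = Fv ⇒ v = P/F = 84000 W/2104.9 N = 39.9069 m/s = 143.7 km/h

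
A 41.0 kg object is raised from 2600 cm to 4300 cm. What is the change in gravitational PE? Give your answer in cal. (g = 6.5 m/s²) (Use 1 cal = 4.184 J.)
Convert to SI: m = 41.0 kg, Δh = 17.0 m
ΔPE = mgΔh = (41.0)(6.5)(17.0) = 4530.5 J = 1083 cal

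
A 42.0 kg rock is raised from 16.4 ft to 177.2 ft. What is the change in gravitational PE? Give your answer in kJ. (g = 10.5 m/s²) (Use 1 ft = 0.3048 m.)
Convert to SI: m = 42.0 kg, Δh = 49.0118 m
ΔPE = mgΔh = (42.0)(10.5)(49.0118) = 21614.2 J = 21.61 kJ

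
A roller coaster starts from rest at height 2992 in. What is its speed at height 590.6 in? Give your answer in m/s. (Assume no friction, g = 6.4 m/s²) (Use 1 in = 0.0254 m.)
Convert to SI: h₁−h₂ = 60.9956 m
mgh₁ = mgh₂ + ½mv² ⇒ v = √(2g(h₁−h₂)) = √(2·6.4·60.9956) = 27.94 m/s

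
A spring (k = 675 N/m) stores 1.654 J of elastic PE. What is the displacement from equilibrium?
x = √(2·PE/k) = √(2·1.654/675) = 0.07001 m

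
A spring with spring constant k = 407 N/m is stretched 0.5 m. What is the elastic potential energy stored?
PE = ½kx² = ½(407)(0.5)² = 50.88 J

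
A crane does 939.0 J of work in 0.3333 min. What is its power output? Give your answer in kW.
Convert to SI: W = 939.0 J, t = 19.998 s
P = W/t = 939.0/19.998 = 46.9547 W = 0.04695 kW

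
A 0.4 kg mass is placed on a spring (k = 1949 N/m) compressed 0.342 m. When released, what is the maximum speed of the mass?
½kx² = ½mv² ⇒ v = x√(k/m) = (0.342)√(1949/0.4) = 23.87 m/s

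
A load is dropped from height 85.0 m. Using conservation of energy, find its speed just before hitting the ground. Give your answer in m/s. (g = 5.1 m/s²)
mgh = ½mv² ⇒ v = √(2gh) = √(2·5.1·85.0) = 29.44 m/s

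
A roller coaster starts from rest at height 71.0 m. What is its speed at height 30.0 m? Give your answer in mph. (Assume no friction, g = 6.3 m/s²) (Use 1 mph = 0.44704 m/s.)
mgh₁ = mgh₂ + ½mv² ⇒ v = √(2g(h₁−h₂)) = √(2·6.3·41.0) = 22.7288 m/s = 50.84 mph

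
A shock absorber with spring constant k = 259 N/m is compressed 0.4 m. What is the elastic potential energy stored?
PE = ½kx² = ½(259)(0.4)² = 20.72 J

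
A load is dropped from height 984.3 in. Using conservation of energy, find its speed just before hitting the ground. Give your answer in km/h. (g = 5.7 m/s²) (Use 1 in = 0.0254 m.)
Convert to SI: h = 25.0012 m
mgh = ½mv² ⇒ v = √(2gh) = √(2·5.7·25.0012) = 16.8824 m/s = 60.78 km/h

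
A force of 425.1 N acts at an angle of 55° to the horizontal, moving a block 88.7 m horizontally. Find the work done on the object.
W = F·d·cosθ = (425.1)(88.7)cos(55°) = 21630 J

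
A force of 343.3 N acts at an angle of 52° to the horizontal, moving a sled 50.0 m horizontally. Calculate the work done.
W = F·d·cosθ = (343.3)(50.0)cos(52°) = 10570 J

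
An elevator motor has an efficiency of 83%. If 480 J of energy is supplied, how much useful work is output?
W_out = η·W_in = 0.83·480 = 398.4 J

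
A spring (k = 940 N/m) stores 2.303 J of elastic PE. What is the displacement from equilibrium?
x = √(2·PE/k) = √(2·2.303/940) = 0.07 m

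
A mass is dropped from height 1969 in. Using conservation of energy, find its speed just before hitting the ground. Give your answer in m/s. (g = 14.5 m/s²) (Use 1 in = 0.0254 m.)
Convert to SI: h = 50.0126 m
mgh = ½mv² ⇒ v = √(2gh) = √(2·14.5·50.0126) = 38.08 m/s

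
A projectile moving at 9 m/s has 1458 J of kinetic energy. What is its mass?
m = 2·KE/v² = 2·1458/(9)² = 36.0 kg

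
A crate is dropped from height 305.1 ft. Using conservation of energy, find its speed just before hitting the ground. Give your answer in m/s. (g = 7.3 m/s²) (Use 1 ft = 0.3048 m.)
Convert to SI: h = 92.9945 m
mgh = ½mv² ⇒ v = √(2gh) = √(2·7.3·92.9945) = 36.85 m/s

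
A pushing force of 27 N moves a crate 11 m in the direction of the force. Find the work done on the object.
W = F·d = (27)(11) = 297.0 J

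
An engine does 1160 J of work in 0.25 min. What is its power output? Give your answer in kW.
Convert to SI: W = 1160.0 J, t = 15.0 s
P = W/t = 1160.0/15.0 = 77.3333 W = 0.07733 kW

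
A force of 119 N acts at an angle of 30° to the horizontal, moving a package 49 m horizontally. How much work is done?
W = F·d·cosθ = (119)(49)cos(30°) = 5050 J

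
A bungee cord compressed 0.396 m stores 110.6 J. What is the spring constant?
k = 2·PE/x² = 2·110.6/(0.396)² = 1411 N/m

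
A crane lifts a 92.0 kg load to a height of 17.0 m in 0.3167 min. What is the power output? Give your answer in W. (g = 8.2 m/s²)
Convert to SI: m = 92.0 kg, h = 17.0 m, t = 19.002 s
P = mgh/t = (92.0)(8.2)(17.0)/19.002 = 674.9 W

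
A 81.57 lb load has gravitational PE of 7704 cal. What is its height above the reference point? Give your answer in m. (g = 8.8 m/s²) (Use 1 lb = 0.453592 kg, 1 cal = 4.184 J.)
Convert to SI: m = 36.9995 kg, PE = 32233.5 J
h = PE/(mg) = 32233.5/(36.9995·8.8) = 99.0 m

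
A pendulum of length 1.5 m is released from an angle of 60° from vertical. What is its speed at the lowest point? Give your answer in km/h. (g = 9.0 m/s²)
h = L(1 − cosθ) = 1.5(1 − cos60°) = 0.75 m
v = √(2gh) = √(2·9.0·0.75) = 3.67423 m/s = 13.23 km/h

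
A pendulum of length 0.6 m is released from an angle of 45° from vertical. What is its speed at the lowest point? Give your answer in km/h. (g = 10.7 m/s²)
h = L(1 − cosθ) = 0.6(1 − cos45°) = 0.175736 m
v = √(2gh) = √(2·10.7·0.175736) = 1.93927 m/s = 6.981 km/h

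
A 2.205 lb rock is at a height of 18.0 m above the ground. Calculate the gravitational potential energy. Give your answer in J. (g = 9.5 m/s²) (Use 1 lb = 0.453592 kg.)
Convert to SI: m = 1.00017 kg, h = 18.0 m
PE = mgh = (1.00017)(9.5)(18.0) = 171.0 J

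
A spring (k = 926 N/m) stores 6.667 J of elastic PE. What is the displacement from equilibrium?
x = √(2·PE/k) = √(2·6.667/926) = 0.12 m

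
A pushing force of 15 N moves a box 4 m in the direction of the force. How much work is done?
W = F·d = (15)(4) = 60.0 J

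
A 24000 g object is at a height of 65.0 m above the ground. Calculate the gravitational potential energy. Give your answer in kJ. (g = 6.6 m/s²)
Convert to SI: m = 24.0 kg, h = 65.0 m
PE = mgh = (24.0)(6.6)(65.0) = 10296.0 J = 10.3 kJ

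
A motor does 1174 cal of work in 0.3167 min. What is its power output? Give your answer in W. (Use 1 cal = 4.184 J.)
Convert to SI: W = 4912.02 J, t = 19.002 s
P = W/t = 4912.02/19.002 = 258.5 W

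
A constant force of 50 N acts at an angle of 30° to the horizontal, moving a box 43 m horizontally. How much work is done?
W = F·d·cosθ = (50)(43)cos(30°) = 1862 J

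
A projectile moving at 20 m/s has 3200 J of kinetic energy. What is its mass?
m = 2·KE/v² = 2·3200/(20)² = 16.0 kg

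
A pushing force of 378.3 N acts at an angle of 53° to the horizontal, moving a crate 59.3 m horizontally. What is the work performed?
W = F·d·cosθ = (378.3)(59.3)cos(53°) = 13500 J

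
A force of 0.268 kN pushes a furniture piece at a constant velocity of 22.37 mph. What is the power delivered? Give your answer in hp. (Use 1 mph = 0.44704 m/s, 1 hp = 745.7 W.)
Convert to SI: F = 268.0 N, v = 10.0003 m/s
P = Fv = (268.0)(10.0003) = 2680.08 W = 3.594 hp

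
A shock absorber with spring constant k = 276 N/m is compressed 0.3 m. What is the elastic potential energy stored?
PE = ½kx² = ½(276)(0.3)² = 12.42 J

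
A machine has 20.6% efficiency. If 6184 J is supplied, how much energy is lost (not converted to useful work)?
W_lost = W_in(1 − η) = 6184·(1 − 0.206) = 4910 J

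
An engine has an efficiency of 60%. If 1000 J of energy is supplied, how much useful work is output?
W_out = η·W_in = 0.6·1000 = 600.0 J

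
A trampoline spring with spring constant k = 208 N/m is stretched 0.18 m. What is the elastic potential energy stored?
PE = ½kx² = ½(208)(0.18)² = 3.37 J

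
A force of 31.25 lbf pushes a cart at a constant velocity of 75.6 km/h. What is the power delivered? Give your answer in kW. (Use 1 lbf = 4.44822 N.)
Convert to SI: F = 139.007 N, v = 21.0 m/s
P = Fv = (139.007)(21.0) = 2919.14 W = 2.919 kW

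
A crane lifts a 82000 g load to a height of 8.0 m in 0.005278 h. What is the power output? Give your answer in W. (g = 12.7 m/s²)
Convert to SI: m = 82.0 kg, h = 8.0 m, t = 19.0008 s
P = mgh/t = (82.0)(12.7)(8.0)/19.0008 = 438.5 W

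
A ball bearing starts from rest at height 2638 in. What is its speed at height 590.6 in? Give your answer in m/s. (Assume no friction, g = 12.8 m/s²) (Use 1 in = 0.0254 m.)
Convert to SI: h₁−h₂ = 52.004 m
mgh₁ = mgh₂ + ½mv² ⇒ v = √(2g(h₁−h₂)) = √(2·12.8·52.004) = 36.49 m/s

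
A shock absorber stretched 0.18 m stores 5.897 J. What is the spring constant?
k = 2·PE/x² = 2·5.897/(0.18)² = 364.0 N/m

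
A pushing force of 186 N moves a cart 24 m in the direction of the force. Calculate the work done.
W = F·d = (186)(24) = 4464 J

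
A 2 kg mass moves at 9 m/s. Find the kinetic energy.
KE = ½mv² = ½(2)(9)² = 81.0 J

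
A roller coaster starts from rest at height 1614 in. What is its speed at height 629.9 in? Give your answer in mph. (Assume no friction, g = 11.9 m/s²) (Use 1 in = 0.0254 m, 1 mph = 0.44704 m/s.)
Convert to SI: h₁−h₂ = 24.9961 m
mgh₁ = mgh₂ + ½mv² ⇒ v = √(2g(h₁−h₂)) = √(2·11.9·24.9961) = 24.3907 m/s = 54.56 mph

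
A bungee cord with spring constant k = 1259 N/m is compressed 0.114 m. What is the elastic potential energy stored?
PE = ½kx² = ½(1259)(0.114)² = 8.181 J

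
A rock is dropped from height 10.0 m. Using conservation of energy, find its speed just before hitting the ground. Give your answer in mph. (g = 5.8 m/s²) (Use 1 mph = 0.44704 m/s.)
mgh = ½mv² ⇒ v = √(2gh) = √(2·5.8·10.0) = 10.7703 m/s = 24.09 mph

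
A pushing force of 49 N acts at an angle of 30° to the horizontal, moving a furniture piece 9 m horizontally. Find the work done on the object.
W = F·d·cosθ = (49)(9)cos(30°) = 381.9 J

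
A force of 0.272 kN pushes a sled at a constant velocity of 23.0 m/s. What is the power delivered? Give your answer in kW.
Convert to SI: F = 272.0 N, v = 23.0 m/s
P = Fv = (272.0)(23.0) = 6256.0 W = 6.256 kW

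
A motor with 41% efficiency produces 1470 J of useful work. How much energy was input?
W_in = W_out/η = 1470/0.41 = 3585 J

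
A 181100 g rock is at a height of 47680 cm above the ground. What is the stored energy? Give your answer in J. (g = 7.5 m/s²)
Convert to SI: m = 181.1 kg, h = 476.8 m
PE = mgh = (181.1)(7.5)(476.8) = 647600 J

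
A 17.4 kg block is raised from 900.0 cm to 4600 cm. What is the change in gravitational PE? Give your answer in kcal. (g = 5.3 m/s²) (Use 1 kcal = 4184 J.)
Convert to SI: m = 17.4 kg, Δh = 37.0 m
ΔPE = mgΔh = (17.4)(5.3)(37.0) = 3412.14 J = 0.8155 kcal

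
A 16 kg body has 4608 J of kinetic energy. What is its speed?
v = √(2·KE/m) = √(2·4608/16) = 24.0 m/s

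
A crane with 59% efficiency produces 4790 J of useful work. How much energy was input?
W_in = W_out/η = 4790/0.59 = 8119 J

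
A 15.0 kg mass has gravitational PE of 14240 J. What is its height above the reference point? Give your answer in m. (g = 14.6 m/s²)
h = PE/(mg) = 14240.0/(15.0·14.6) = 65.02 m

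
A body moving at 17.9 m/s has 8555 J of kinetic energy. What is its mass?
m = 2·KE/v² = 2·8555/(17.9)² = 53.4 kg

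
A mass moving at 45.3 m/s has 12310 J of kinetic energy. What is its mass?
m = 2·KE/v² = 2·12310/(45.3)² = 12.0 kg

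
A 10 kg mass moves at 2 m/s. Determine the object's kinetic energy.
KE = ½mv² = ½(10)(2)² = 20.0 J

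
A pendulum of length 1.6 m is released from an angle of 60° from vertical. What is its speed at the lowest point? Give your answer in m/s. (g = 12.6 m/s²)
h = L(1 − cosθ) = 1.6(1 − cos60°) = 0.8 m
v = √(2gh) = √(2·12.6·0.8) = 4.49 m/s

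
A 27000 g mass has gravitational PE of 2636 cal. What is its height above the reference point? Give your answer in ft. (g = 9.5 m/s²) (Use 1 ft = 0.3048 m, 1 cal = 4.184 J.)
Convert to SI: m = 27.0 kg, PE = 11029.0 J
h = PE/(mg) = 11029.0/(27.0·9.5) = 42.9981 m = 141.1 ft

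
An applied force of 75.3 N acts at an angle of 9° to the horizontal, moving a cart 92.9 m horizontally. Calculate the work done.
W = F·d·cosθ = (75.3)(92.9)cos(9°) = 6909 J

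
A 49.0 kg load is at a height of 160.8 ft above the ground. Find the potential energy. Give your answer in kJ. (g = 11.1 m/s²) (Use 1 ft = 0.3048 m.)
Convert to SI: m = 49.0 kg, h = 49.0118 m
PE = mgh = (49.0)(11.1)(49.0118) = 26657.5 J = 26.66 kJ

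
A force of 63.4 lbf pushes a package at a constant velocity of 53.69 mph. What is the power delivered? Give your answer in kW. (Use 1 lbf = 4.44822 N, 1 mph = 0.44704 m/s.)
Convert to SI: F = 282.017 N, v = 24.0016 m/s
P = Fv = (282.017)(24.0016) = 6768.86 W = 6.769 kW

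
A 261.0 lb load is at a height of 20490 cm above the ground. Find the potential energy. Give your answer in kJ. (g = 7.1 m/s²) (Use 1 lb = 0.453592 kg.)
Convert to SI: m = 118.388 kg, h = 204.9 m
PE = mgh = (118.388)(7.1)(204.9) = 172229 J = 172.2 kJ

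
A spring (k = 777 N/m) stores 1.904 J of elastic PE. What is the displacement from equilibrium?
x = √(2·PE/k) = √(2·1.904/777) = 0.07001 m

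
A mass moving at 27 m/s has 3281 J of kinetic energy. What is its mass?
m = 2·KE/v² = 2·3281/(27)² = 9.001 kg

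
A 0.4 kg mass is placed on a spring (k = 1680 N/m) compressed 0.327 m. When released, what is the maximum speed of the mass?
½kx² = ½mv² ⇒ v = x√(k/m) = (0.327)√(1680/0.4) = 21.19 m/s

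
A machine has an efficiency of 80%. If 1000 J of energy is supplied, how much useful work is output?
W_out = η·W_in = 0.8·1000 = 800.0 J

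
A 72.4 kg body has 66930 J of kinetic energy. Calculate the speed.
v = √(2·KE/m) = √(2·66930/72.4) = 43.0 m/s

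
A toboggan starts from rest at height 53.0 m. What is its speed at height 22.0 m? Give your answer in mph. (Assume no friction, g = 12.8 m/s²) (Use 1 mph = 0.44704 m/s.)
mgh₁ = mgh₂ + ½mv² ⇒ v = √(2g(h₁−h₂)) = √(2·12.8·31.0) = 28.1709 m/s = 63.02 mph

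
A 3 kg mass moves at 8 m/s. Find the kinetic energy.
KE = ½mv² = ½(3)(8)² = 96.0 J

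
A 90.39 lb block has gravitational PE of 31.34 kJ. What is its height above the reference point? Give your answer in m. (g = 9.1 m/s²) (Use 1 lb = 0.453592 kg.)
Convert to SI: m = 41.0002 kg, PE = 31340.0 J
h = PE/(mg) = 31340.0/(41.0002·9.1) = 84.0 m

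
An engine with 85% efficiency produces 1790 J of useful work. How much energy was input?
W_in = W_out/η = 1790/0.85 = 2106 J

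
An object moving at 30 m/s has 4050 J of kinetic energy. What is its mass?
m = 2·KE/v² = 2·4050/(30)² = 9.0 kg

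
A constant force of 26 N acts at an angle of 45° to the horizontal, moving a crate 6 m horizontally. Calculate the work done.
W = F·d·cosθ = (26)(6)cos(45°) = 110.3 J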